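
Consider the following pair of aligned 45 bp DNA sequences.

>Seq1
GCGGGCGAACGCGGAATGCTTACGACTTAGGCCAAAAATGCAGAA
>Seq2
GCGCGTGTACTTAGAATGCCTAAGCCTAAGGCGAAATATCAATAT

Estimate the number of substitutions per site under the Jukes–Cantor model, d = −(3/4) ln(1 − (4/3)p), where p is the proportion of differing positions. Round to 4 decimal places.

0.4819

The sequences differ at positions 4 (G/C), 6 (C/T), 8 (A/T), 11 (G/T), 12 (C/T), 13 (G/A), 20 (T/C), 23 (C/A), 25 (A/C), 28 (T/A), 33 (C/G), 37 (A/T), 40 (G/C), 41 (C/A), 43 (G/T), 45 (A/T).
p = 16/45 = 0.355556.
d = −0.75 · ln(1 − (4/3)·0.355556) = −0.75 · ln(0.525925) = −0.75 · (-0.642597) = 0.4819.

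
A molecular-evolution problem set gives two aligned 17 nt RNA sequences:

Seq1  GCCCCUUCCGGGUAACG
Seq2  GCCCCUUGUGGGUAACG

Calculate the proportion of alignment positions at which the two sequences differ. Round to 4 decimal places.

0.1176

Mismatches occur at site 8 (C↔G), site 9 (C↔U).
There are 2 differences over 17 sites, so p = 2/17 = 0.1176.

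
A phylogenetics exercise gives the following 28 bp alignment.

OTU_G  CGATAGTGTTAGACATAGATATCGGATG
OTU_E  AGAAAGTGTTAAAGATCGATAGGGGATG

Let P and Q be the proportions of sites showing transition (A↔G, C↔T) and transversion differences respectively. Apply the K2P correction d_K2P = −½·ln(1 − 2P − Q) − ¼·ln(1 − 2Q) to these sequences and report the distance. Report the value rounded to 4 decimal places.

Differing sites — 1:C/A (Tv); 4:T/A (Tv); 12:G/A (Ti); 14:C/G (Tv); 17:A/C (Tv); 22:T/G (Tv); 23:C/G (Tv).
Of the 7 differences, 1 transition and 6 transversions over 28 sites: P = 1/28 = 0.035714, Q = 6/28 = 0.214286.
d = −0.5·ln(0.714286) − 0.25·ln(0.571428) = −0.5·(-0.336472) − 0.25·(-0.559617) = 0.3081.

0.3081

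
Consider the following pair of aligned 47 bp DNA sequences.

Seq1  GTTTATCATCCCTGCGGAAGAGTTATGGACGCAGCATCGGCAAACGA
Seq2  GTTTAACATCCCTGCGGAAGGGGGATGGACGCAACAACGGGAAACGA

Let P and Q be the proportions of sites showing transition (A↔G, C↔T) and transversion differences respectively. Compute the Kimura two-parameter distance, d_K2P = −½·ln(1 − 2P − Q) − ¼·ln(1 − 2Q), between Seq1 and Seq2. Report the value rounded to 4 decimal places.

Mismatches occur at site 6 (T/A, transversion), site 21 (A/G, transition), site 23 (T/G, transversion), site 24 (T/G, transversion), site 34 (G/A, transition), site 37 (T/A, transversion), site 41 (C/G, transversion).
Of the 7 differences, 2 transitions and 5 transversions over 47 sites: P = 2/47 = 0.042553, Q = 5/47 = 0.106383.
d = −0.5·ln(0.808511) − 0.25·ln(0.787234) = −0.5·(-0.212561) − 0.25·(-0.239230) = 0.1661.

0.1661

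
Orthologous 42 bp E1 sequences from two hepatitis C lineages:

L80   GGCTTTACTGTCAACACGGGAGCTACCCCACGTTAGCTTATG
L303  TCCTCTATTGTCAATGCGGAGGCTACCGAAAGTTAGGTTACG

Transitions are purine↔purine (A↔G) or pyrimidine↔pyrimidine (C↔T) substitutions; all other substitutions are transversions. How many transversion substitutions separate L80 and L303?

6

The sequences differ at positions 1 (G/T, transversion), 2 (G/C, transversion), 5 (T/C, transition), 8 (C/T, transition), 15 (C/T, transition), 16 (A/G, transition), 20 (G/A, transition), 21 (A/G, transition), 28 (C/G, transversion), 29 (C/A, transversion), 31 (C/A, transversion), 37 (C/G, transversion), 41 (T/C, transition).
Of the 13 differences, 7 transitions and 6 transversions, so the answer is 6.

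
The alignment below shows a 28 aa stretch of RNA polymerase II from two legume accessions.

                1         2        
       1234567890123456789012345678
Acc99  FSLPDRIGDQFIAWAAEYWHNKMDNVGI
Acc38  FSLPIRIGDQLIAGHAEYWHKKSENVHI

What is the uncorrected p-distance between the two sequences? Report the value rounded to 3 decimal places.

0.286

The sequences differ at positions 5 (D/I), 11 (F/L), 14 (W/G), 15 (A/H), 21 (N/K), 23 (M/S), 24 (D/E), 27 (G/H).
There are 8 differences over 28 sites, so p = 8/28 = 0.286.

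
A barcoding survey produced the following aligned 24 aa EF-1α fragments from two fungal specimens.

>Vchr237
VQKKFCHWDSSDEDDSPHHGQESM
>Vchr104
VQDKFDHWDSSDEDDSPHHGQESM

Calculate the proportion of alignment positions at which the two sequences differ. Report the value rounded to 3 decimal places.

Mismatches occur at site 3 (K→D), site 6 (C→D).
There are 2 differences over 24 sites, so p = 2/24 = 0.083.

0.083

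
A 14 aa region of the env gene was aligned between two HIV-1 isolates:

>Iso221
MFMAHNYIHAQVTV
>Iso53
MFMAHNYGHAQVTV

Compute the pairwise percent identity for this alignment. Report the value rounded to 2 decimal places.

92.86%

The sequences differ at position 8 (I/G).
13 of the 14 sites match, so the percent identity is 13/14 × 100 = 92.86%.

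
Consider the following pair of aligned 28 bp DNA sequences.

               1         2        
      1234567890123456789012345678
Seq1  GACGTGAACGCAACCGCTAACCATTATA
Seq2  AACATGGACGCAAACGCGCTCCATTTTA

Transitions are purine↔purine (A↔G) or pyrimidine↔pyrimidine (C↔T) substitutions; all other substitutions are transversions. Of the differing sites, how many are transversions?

The sequences differ at positions 1 (G/A, transition), 4 (G/A, transition), 7 (A/G, transition), 14 (C/A, transversion), 18 (T/G, transversion), 19 (A/C, transversion), 20 (A/T, transversion), 26 (A/T, transversion).
Of the 8 differences, 3 transitions and 5 transversions, so the answer is 5.

5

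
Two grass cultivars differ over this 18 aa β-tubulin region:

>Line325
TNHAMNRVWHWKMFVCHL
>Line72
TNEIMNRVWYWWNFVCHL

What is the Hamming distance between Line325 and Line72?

5

The sequences differ at positions 3 (H/E), 4 (A/I), 10 (H/Y), 12 (K/W), 13 (M/N).
That gives 5 mismatches out of 18 aligned sites, so the Hamming distance is 5.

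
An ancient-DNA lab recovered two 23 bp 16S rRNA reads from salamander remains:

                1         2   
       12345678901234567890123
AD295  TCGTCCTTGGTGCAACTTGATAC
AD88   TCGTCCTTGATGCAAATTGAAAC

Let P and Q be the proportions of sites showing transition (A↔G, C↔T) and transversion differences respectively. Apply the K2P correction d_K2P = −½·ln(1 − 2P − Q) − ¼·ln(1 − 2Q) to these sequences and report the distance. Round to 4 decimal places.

Mismatches occur at site 10 (G/A, transition), site 16 (C/A, transversion), site 21 (T/A, transversion).
Of the 3 differences, 1 transition and 2 transversions over 23 sites: P = 1/23 = 0.043478, Q = 2/23 = 0.086957.
d = −0.5·ln(0.826087) − 0.25·ln(0.826086) = −0.5·(-0.191055) − 0.25·(-0.191056) = 0.1433.

0.1433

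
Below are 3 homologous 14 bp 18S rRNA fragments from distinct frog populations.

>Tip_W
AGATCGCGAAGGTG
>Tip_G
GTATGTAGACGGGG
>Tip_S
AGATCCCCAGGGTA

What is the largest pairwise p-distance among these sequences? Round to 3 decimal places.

Pairwise Hamming distances:
  Tip_W vs Tip_G: 7
  Tip_W vs Tip_S: 4
  Tip_G vs Tip_S: 9
The largest is 9 mismatches, between Tip_G and Tip_S; p = 9/14 = 0.643.

0.643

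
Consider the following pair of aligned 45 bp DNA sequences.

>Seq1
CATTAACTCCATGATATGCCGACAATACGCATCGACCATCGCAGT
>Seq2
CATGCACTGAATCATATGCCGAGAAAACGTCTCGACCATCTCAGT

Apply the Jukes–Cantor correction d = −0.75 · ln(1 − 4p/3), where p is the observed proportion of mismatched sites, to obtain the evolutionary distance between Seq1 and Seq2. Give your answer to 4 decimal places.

Mismatches occur at site 4 (T→G), site 5 (A→C), site 9 (C→G), site 10 (C→A), site 13 (G→C), site 23 (C→G), site 26 (T→A), site 30 (C→T), site 31 (A→C), site 41 (G→T).
p = 10/45 = 0.222222.
d = −0.75 · ln(1 − (4/3)·0.222222) = −0.75 · ln(0.703704) = −0.75 · (-0.351397) = 0.2635.

0.2635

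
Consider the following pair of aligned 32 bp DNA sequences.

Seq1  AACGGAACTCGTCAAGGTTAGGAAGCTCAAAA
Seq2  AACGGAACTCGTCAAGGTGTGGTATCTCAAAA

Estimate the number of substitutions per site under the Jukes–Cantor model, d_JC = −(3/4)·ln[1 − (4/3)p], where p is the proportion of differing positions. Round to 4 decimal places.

0.1367

The sequences differ at positions 19 (T/G), 20 (A/T), 23 (A/T), 25 (G/T).
p = 4/32 = 0.125000.
d = −0.75 · ln(1 − (4/3)·0.125000) = −0.75 · ln(0.833333) = −0.75 · (-0.182322) = 0.1367.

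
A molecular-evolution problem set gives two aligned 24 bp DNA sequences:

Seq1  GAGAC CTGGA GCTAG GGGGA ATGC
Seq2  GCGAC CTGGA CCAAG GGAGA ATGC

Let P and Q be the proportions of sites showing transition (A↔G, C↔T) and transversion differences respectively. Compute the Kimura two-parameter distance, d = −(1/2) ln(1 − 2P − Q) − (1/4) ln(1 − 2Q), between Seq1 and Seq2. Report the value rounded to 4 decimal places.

Mismatches occur at site 2 (A→C, transversion), site 11 (G→C, transversion), site 13 (T→A, transversion), site 18 (G→A, transition).
Of the 4 differences, 1 transition and 3 transversions over 24 sites: P = 1/24 = 0.041667, Q = 3/24 = 0.125000.
d = −0.5·ln(0.791666) − 0.25·ln(0.750000) = −0.5·(-0.233616) − 0.25·(-0.287682) = 0.1887.

0.1887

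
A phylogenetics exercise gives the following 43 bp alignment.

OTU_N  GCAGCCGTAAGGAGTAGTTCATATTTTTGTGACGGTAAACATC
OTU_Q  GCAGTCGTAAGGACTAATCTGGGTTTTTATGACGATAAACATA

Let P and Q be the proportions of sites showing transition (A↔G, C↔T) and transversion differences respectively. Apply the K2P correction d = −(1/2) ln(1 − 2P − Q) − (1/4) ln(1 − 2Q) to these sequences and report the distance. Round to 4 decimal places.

0.3291

Mismatches occur at site 5 (C/T, transition), site 14 (G/C, transversion), site 17 (G/A, transition), site 19 (T/C, transition), site 20 (C/T, transition), site 21 (A/G, transition), site 22 (T/G, transversion), site 23 (A/G, transition), site 29 (G/A, transition), site 35 (G/A, transition), site 43 (C/A, transversion).
Of the 11 differences, 8 transitions and 3 transversions over 43 sites: P = 8/43 = 0.186047, Q = 3/43 = 0.069767.
d = −0.5·ln(0.558139) − 0.25·ln(0.860466) = −0.5·(-0.583147) − 0.25·(-0.150281) = 0.3291.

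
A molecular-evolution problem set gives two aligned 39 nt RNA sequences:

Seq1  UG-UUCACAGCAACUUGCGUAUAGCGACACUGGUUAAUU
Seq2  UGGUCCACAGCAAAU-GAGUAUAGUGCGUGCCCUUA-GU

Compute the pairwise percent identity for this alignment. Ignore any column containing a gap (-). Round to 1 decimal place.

Excluding the 3 gap columns leaves 36 comparable sites.
Differing sites — 5:U/C; 14:C/A; 18:C/A; 25:C/U; 27:A/C; 28:C/G; 29:A/U; 30:C/G; 31:U/C; 32:G/C; 33:G/C; 38:U/G.
24 of the 36 comparable sites match, so the percent identity is 24/36 × 100 = 66.7%.

66.7%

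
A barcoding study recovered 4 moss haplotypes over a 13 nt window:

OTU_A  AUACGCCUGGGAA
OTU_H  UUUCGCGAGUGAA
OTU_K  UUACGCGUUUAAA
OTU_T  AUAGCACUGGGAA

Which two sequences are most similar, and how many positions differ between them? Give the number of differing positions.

Pairwise Hamming distances:
  OTU_A vs OTU_H: 5
  OTU_A vs OTU_K: 5
  OTU_A vs OTU_T: 3
  OTU_H vs OTU_K: 4
  OTU_H vs OTU_T: 8
  OTU_K vs OTU_T: 8
The smallest is 3, between OTU_A and OTU_T.

3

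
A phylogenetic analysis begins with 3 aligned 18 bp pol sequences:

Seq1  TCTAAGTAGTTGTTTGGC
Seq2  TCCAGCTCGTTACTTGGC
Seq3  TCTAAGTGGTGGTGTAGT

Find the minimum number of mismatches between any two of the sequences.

Pairwise Hamming distances:
  Seq1 vs Seq2: 6
  Seq1 vs Seq3: 5
  Seq2 vs Seq3: 10
The smallest is 5, between Seq1 and Seq3.

5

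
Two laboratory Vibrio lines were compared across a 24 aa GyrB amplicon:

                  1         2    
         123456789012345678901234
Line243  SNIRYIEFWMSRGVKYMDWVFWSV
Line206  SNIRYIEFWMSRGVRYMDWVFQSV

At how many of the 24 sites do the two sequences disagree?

2

Mismatches occur at site 15 (K↔R), site 22 (W↔Q).
That gives 2 mismatches out of 24 aligned sites, so the Hamming distance is 2.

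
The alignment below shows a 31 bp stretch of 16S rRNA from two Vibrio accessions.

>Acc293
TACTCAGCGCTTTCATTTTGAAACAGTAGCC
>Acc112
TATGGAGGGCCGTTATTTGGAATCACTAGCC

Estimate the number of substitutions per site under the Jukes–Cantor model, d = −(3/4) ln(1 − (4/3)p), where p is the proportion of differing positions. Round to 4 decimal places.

The sequences differ at positions 3 (C/T), 4 (T/G), 5 (C/G), 8 (C/G), 11 (T/C), 12 (T/G), 14 (C/T), 19 (T/G), 23 (A/T), 26 (G/C).
p = 10/31 = 0.322581.
d = −0.75 · ln(1 − (4/3)·0.322581) = −0.75 · ln(0.569892) = −0.75 · (-0.562308) = 0.4217.

0.4217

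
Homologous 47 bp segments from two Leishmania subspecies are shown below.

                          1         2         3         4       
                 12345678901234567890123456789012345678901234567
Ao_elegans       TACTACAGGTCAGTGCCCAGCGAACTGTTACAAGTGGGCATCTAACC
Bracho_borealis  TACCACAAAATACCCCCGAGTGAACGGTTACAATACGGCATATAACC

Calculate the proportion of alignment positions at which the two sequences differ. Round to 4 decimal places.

0.3191

Mismatches occur at site 4 (T→C), site 8 (G→A), site 9 (G→A), site 10 (T→A), site 11 (C→T), site 13 (G→C), site 14 (T→C), site 15 (G→C), site 18 (C→G), site 21 (C→T), site 26 (T→G), site 34 (G→T), site 35 (T→A), site 36 (G→C), site 42 (C→A).
There are 15 differences over 47 sites, so p = 15/47 = 0.3191.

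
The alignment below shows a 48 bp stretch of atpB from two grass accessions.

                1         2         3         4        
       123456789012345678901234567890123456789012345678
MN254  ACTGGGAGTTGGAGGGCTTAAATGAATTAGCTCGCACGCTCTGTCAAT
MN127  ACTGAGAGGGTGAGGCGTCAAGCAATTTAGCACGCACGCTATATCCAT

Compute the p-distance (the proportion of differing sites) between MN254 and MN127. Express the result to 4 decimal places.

0.3125

Mismatches occur at site 5 (G→A), site 9 (T→G), site 10 (T→G), site 11 (G→T), site 16 (G→C), site 17 (C→G), site 19 (T→C), site 22 (A→G), site 23 (T→C), site 24 (G→A), site 26 (A→T), site 32 (T→A), site 41 (C→A), site 43 (G→A), site 46 (A→C).
There are 15 differences over 48 sites, so p = 15/48 = 0.3125.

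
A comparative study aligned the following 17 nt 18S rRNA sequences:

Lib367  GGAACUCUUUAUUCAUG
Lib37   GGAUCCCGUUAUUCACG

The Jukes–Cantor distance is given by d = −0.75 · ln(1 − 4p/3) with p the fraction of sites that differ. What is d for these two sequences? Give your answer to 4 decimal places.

Mismatches occur at site 4 (A→U), site 6 (U→C), site 8 (U→G), site 16 (U→C).
p = 4/17 = 0.235294.
d = −0.75 · ln(1 − (4/3)·0.235294) = −0.75 · ln(0.686275) = −0.75 · (-0.376477) = 0.2824.

0.2824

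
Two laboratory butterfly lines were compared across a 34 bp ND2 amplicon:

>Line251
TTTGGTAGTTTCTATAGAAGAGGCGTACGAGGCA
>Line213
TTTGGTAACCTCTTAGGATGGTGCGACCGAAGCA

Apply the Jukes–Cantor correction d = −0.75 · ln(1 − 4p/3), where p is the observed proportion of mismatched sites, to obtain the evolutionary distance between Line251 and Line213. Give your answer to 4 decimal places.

0.4770

Mismatches occur at site 8 (G/A), site 9 (T/C), site 10 (T/C), site 14 (A/T), site 15 (T/A), site 16 (A/G), site 19 (A/T), site 21 (A/G), site 22 (G/T), site 26 (T/A), site 27 (A/C), site 31 (G/A).
p = 12/34 = 0.352941.
d = −0.75 · ln(1 − (4/3)·0.352941) = −0.75 · ln(0.529412) = −0.75 · (-0.635988) = 0.4770.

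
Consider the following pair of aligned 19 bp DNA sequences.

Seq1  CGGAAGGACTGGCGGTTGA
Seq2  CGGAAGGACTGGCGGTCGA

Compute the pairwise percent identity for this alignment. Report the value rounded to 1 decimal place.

94.7%

The sequences differ at position 17 (T/C).
18 of the 19 sites match, so the percent identity is 18/19 × 100 = 94.7%.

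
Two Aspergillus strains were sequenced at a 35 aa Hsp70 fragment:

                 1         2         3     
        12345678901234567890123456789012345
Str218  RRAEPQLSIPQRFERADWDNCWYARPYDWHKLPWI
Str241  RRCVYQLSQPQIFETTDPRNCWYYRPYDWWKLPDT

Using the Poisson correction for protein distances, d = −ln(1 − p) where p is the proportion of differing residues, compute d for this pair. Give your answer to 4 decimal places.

The sequences differ at positions 3 (A/C), 4 (E/V), 5 (P/Y), 9 (I/Q), 12 (R/I), 15 (R/T), 16 (A/T), 18 (W/P), 19 (D/R), 24 (A/Y), 30 (H/W), 34 (W/D), 35 (I/T).
p = 13/35 = 0.371429.
d = −ln(1 − 0.371429) = −ln(0.628571) = 0.4643.

0.4643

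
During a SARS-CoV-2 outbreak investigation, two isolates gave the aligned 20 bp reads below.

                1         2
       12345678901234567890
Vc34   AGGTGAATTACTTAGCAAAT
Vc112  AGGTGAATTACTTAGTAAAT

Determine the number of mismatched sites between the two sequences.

A single mismatch occurs at site 16 (C/T).
That gives 1 mismatch out of 20 aligned sites, so the Hamming distance is 1.

1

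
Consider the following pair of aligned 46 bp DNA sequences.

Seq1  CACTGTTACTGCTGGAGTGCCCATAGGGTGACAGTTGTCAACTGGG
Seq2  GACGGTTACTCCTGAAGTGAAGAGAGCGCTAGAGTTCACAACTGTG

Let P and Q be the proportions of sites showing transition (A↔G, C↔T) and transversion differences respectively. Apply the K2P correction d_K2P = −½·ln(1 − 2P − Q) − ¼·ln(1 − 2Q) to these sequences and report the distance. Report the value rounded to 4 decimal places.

The sequences differ at positions 1 (C/G, transversion), 4 (T/G, transversion), 11 (G/C, transversion), 15 (G/A, transition), 20 (C/A, transversion), 21 (C/A, transversion), 22 (C/G, transversion), 24 (T/G, transversion), 27 (G/C, transversion), 29 (T/C, transition), 30 (G/T, transversion), 32 (C/G, transversion), 37 (G/C, transversion), 38 (T/A, transversion), 45 (G/T, transversion).
Of the 15 differences, 2 transitions and 13 transversions over 46 sites: P = 2/46 = 0.043478, Q = 13/46 = 0.282609.
d = −0.5·ln(0.630435) − 0.25·ln(0.434782) = −0.5·(-0.461345) − 0.25·(-0.832911) = 0.4389.

0.4389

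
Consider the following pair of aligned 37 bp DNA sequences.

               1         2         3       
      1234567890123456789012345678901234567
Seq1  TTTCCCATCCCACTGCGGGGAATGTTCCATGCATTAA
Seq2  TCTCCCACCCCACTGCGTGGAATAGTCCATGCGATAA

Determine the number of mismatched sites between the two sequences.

7

Mismatches occur at site 2 (T/C), site 8 (T/C), site 18 (G/T), site 24 (G/A), site 25 (T/G), site 33 (A/G), site 34 (T/A).
That gives 7 mismatches out of 37 aligned sites, so the Hamming distance is 7.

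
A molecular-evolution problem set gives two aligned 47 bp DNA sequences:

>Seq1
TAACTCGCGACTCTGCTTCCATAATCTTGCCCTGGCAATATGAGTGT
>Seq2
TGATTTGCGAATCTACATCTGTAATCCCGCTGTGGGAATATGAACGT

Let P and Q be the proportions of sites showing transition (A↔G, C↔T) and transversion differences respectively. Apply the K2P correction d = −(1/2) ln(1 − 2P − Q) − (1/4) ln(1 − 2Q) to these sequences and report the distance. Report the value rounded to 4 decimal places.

0.4495

Mismatches occur at site 2 (A/G, transition), site 4 (C/T, transition), site 6 (C/T, transition), site 11 (C/A, transversion), site 15 (G/A, transition), site 17 (T/A, transversion), site 20 (C/T, transition), site 21 (A/G, transition), site 27 (T/C, transition), site 28 (T/C, transition), site 31 (C/T, transition), site 32 (C/G, transversion), site 36 (C/G, transversion), site 44 (G/A, transition), site 45 (T/C, transition).
Of the 15 differences, 11 transitions and 4 transversions over 47 sites: P = 11/47 = 0.234043, Q = 4/47 = 0.085106.
d = −0.5·ln(0.446808) − 0.25·ln(0.829788) = −0.5·(-0.805626) − 0.25·(-0.186585) = 0.4495.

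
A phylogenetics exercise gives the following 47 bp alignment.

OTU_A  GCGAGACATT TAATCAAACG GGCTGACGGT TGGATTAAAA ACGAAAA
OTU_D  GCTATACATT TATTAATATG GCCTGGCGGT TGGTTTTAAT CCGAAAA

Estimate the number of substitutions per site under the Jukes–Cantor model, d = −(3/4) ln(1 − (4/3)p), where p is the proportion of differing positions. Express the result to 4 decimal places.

Mismatches occur at site 3 (G→T), site 5 (G→T), site 13 (A→T), site 15 (C→A), site 17 (A→T), site 19 (C→T), site 22 (G→C), site 26 (A→G), site 34 (A→T), site 37 (A→T), site 40 (A→T), site 41 (A→C).
p = 12/47 = 0.255319.
d = −0.75 · ln(1 − (4/3)·0.255319) = −0.75 · ln(0.659575) = −0.75 · (-0.416160) = 0.3121.

0.3121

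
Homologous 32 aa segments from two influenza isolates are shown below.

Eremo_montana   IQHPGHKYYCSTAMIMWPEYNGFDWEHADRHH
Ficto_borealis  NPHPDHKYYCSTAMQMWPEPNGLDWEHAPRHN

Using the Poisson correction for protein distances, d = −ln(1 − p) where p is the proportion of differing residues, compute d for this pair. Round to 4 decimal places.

0.2877

The sequences differ at positions 1 (I/N), 2 (Q/P), 5 (G/D), 15 (I/Q), 20 (Y/P), 23 (F/L), 29 (D/P), 32 (H/N).
p = 8/32 = 0.250000.
d = −ln(1 − 0.250000) = −ln(0.750000) = 0.2877.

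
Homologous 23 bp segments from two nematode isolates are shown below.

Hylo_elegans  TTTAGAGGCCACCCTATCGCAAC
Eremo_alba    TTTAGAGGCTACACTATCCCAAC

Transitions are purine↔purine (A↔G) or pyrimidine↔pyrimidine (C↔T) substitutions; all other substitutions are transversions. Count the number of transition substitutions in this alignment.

Differing sites — 10:C/T (Ti); 13:C/A (Tv); 19:G/C (Tv).
Of the 3 differences, 1 transition and 2 transversions, so the answer is 1.

1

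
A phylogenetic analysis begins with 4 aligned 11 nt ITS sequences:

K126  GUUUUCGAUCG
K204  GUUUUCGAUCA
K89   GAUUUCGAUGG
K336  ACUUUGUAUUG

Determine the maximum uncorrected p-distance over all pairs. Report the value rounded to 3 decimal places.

0.545

Pairwise Hamming distances:
  K126 vs K204: 1
  K126 vs K89: 2
  K126 vs K336: 5
  K204 vs K89: 3
  K204 vs K336: 6
  K89 vs K336: 5
The largest is 6 mismatches, between K204 and K336; p = 6/11 = 0.545.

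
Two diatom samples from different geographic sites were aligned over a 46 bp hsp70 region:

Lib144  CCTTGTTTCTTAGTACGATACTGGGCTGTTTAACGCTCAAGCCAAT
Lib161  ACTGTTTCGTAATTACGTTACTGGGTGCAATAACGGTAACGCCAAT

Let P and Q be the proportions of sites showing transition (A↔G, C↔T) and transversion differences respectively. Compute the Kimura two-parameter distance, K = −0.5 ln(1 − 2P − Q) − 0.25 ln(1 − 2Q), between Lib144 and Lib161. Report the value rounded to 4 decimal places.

The sequences differ at positions 1 (C/A, transversion), 4 (T/G, transversion), 5 (G/T, transversion), 8 (T/C, transition), 9 (C/G, transversion), 11 (T/A, transversion), 13 (G/T, transversion), 18 (A/T, transversion), 26 (C/T, transition), 27 (T/G, transversion), 28 (G/C, transversion), 29 (T/A, transversion), 30 (T/A, transversion), 36 (C/G, transversion), 38 (C/A, transversion), 40 (A/C, transversion).
Of the 16 differences, 2 transitions and 14 transversions over 46 sites: P = 2/46 = 0.043478, Q = 14/46 = 0.304348.
d = −0.5·ln(0.608696) − 0.25·ln(0.391304) = −0.5·(-0.496436) − 0.25·(-0.938271) = 0.4828.

0.4828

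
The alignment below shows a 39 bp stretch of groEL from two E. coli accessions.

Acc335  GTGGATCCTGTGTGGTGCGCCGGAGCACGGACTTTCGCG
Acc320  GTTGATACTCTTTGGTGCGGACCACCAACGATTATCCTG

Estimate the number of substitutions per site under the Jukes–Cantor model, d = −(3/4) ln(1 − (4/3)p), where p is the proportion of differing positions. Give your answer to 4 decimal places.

0.5393

Mismatches occur at site 3 (G↔T), site 7 (C↔A), site 10 (G↔C), site 12 (G↔T), site 20 (C↔G), site 21 (C↔A), site 22 (G↔C), site 23 (G↔C), site 25 (G↔C), site 28 (C↔A), site 29 (G↔C), site 32 (C↔T), site 34 (T↔A), site 37 (G↔C), site 38 (C↔T).
p = 15/39 = 0.384615.
d = −0.75 · ln(1 − (4/3)·0.384615) = −0.75 · ln(0.487180) = −0.75 · (-0.719122) = 0.5393.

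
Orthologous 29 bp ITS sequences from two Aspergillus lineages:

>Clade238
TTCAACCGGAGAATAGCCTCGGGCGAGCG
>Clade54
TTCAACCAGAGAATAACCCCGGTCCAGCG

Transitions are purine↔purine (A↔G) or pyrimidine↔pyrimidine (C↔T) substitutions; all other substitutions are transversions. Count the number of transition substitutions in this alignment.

3

Mismatches occur at site 8 (G↔A, transition), site 16 (G↔A, transition), site 19 (T↔C, transition), site 23 (G↔T, transversion), site 25 (G↔C, transversion).
Of the 5 differences, 3 transitions and 2 transversions, so the answer is 3.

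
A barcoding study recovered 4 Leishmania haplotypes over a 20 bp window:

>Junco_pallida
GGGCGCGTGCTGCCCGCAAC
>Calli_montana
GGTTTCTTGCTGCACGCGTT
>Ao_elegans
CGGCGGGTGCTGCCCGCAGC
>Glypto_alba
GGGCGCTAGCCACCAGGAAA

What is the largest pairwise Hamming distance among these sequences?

Pairwise Hamming distances:
  Junco_pallida vs Calli_montana: 8
  Junco_pallida vs Ao_elegans: 3
  Junco_pallida vs Glypto_alba: 7
  Calli_montana vs Ao_elegans: 10
  Calli_montana vs Glypto_alba: 12
  Ao_elegans vs Glypto_alba: 10
The largest is 12, between Calli_montana and Glypto_alba.

12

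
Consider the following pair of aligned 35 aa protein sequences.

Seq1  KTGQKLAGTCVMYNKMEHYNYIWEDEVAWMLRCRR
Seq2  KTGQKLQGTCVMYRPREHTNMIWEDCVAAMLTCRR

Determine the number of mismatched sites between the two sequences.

9

The sequences differ at positions 7 (A/Q), 14 (N/R), 15 (K/P), 16 (M/R), 19 (Y/T), 21 (Y/M), 26 (E/C), 29 (W/A), 32 (R/T).
That gives 9 mismatches out of 35 aligned sites, so the Hamming distance is 9.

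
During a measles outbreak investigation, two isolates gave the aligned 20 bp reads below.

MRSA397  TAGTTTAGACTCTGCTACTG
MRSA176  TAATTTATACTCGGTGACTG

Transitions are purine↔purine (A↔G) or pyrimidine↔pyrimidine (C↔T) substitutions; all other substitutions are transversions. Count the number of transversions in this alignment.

Mismatches occur at site 3 (G↔A, transition), site 8 (G↔T, transversion), site 13 (T↔G, transversion), site 15 (C↔T, transition), site 16 (T↔G, transversion).
Of the 5 differences, 2 transitions and 3 transversions, so the answer is 3.

3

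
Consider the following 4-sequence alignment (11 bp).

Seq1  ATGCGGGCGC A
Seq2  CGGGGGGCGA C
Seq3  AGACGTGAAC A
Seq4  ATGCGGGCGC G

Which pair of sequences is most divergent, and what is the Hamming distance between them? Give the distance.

Pairwise Hamming distances:
  Seq1 vs Seq2: 5
  Seq1 vs Seq3: 5
  Seq1 vs Seq4: 1
  Seq2 vs Seq3: 8
  Seq2 vs Seq4: 5
  Seq3 vs Seq4: 6
The largest is 8, between Seq2 and Seq3.

8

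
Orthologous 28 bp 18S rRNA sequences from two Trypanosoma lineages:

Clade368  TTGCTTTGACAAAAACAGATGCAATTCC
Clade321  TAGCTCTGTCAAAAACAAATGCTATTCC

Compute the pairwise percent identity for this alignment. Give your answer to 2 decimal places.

The sequences differ at positions 2 (T/A), 6 (T/C), 9 (A/T), 18 (G/A), 23 (A/T).
23 of the 28 sites match, so the percent identity is 23/28 × 100 = 82.14%.

82.14%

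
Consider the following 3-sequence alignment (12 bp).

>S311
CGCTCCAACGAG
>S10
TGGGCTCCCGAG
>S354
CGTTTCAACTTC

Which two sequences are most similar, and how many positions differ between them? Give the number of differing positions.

Pairwise Hamming distances:
  S311 vs S10: 6
  S311 vs S354: 5
  S10 vs S354: 10
The smallest is 5, between S311 and S354.

5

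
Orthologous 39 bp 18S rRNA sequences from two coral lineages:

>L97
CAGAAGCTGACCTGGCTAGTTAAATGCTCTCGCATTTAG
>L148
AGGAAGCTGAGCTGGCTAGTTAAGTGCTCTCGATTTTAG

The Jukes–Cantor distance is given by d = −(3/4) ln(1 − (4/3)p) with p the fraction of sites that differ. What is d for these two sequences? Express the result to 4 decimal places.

The sequences differ at positions 1 (C/A), 2 (A/G), 11 (C/G), 24 (A/G), 33 (C/A), 34 (A/T).
p = 6/39 = 0.153846.
d = −0.75 · ln(1 − (4/3)·0.153846) = −0.75 · ln(0.794872) = −0.75 · (-0.229574) = 0.1722.

0.1722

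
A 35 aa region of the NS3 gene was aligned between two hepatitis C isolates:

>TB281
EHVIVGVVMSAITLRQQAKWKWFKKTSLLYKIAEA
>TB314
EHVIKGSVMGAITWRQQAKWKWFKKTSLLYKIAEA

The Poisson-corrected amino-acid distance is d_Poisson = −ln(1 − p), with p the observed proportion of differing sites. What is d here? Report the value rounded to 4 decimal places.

Differing sites — 5:V/K; 7:V/S; 10:S/G; 14:L/W.
p = 4/35 = 0.114286.
d = −ln(1 − 0.114286) = −ln(0.885714) = 0.1214.

0.1214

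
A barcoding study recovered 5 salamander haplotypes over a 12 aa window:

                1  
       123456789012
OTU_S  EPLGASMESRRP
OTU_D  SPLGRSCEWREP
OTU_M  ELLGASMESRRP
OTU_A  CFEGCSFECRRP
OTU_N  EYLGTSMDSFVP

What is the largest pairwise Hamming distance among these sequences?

Pairwise Hamming distances:
  OTU_S vs OTU_D: 5
  OTU_S vs OTU_M: 1
  OTU_S vs OTU_A: 6
  OTU_S vs OTU_N: 5
  OTU_D vs OTU_M: 6
  OTU_D vs OTU_A: 7
  OTU_D vs OTU_N: 8
  OTU_M vs OTU_A: 6
  OTU_M vs OTU_N: 5
  OTU_A vs OTU_N: 9
The largest is 9, between OTU_A and OTU_N.

9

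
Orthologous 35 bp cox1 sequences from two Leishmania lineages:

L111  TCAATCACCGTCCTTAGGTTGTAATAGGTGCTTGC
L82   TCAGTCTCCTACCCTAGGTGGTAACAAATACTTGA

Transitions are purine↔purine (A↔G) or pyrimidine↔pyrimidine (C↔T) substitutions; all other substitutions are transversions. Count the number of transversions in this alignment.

5

The sequences differ at positions 4 (A/G, transition), 7 (A/T, transversion), 10 (G/T, transversion), 11 (T/A, transversion), 14 (T/C, transition), 20 (T/G, transversion), 25 (T/C, transition), 27 (G/A, transition), 28 (G/A, transition), 30 (G/A, transition), 35 (C/A, transversion).
Of the 11 differences, 6 transitions and 5 transversions, so the answer is 5.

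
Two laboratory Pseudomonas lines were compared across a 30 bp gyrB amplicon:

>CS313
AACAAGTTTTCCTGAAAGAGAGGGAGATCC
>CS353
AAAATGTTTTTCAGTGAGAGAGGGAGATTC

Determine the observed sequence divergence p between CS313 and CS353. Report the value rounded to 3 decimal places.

0.233

Differing sites — 3:C/A; 5:A/T; 11:C/T; 13:T/A; 15:A/T; 16:A/G; 29:C/T.
There are 7 differences over 30 sites, so p = 7/30 = 0.233.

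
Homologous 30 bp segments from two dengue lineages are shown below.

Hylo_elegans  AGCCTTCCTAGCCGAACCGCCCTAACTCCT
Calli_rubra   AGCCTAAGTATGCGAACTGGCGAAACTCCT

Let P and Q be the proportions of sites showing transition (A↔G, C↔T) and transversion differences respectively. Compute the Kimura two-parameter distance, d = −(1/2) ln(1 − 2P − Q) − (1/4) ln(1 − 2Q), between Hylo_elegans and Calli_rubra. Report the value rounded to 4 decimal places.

0.3933

Differing sites — 6:T/A (Tv); 7:C/A (Tv); 8:C/G (Tv); 11:G/T (Tv); 12:C/G (Tv); 18:C/T (Ti); 20:C/G (Tv); 22:C/G (Tv); 23:T/A (Tv).
Of the 9 differences, 1 transition and 8 transversions over 30 sites: P = 1/30 = 0.033333, Q = 8/30 = 0.266667.
d = −0.5·ln(0.666667) − 0.25·ln(0.466666) = −0.5·(-0.405465) − 0.25·(-0.762141) = 0.3933.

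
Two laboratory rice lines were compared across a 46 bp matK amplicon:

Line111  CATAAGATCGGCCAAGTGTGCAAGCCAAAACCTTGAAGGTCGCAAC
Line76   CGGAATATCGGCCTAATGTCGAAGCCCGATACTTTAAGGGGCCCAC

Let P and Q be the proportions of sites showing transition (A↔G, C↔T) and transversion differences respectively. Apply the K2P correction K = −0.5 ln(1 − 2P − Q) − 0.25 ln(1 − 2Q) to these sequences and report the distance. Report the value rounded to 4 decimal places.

0.4746

The sequences differ at positions 2 (A/G, transition), 3 (T/G, transversion), 6 (G/T, transversion), 14 (A/T, transversion), 16 (G/A, transition), 20 (G/C, transversion), 21 (C/G, transversion), 27 (A/C, transversion), 28 (A/G, transition), 30 (A/T, transversion), 31 (C/A, transversion), 35 (G/T, transversion), 40 (T/G, transversion), 41 (C/G, transversion), 42 (G/C, transversion), 44 (A/C, transversion).
Of the 16 differences, 3 transitions and 13 transversions over 46 sites: P = 3/46 = 0.065217, Q = 13/46 = 0.282609.
d = −0.5·ln(0.586957) − 0.25·ln(0.434782) = −0.5·(-0.532804) − 0.25·(-0.832911) = 0.4746.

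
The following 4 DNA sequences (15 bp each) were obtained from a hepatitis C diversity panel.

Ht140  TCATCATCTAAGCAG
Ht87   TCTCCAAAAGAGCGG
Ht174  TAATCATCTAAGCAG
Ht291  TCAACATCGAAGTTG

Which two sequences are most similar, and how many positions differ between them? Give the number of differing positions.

1

Pairwise Hamming distances:
  Ht140 vs Ht87: 7
  Ht140 vs Ht174: 1
  Ht140 vs Ht291: 4
  Ht87 vs Ht174: 8
  Ht87 vs Ht291: 8
  Ht174 vs Ht291: 5
The smallest is 1, between Ht140 and Ht174.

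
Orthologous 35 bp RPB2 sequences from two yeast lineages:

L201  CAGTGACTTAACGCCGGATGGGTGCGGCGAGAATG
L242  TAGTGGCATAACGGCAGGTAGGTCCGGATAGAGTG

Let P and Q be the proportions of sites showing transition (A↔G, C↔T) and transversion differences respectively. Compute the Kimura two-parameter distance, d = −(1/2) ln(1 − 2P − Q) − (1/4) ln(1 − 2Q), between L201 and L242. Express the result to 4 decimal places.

0.4166

The sequences differ at positions 1 (C/T, transition), 6 (A/G, transition), 8 (T/A, transversion), 14 (C/G, transversion), 16 (G/A, transition), 18 (A/G, transition), 20 (G/A, transition), 24 (G/C, transversion), 28 (C/A, transversion), 29 (G/T, transversion), 33 (A/G, transition).
Of the 11 differences, 6 transitions and 5 transversions over 35 sites: P = 6/35 = 0.171429, Q = 5/35 = 0.142857.
d = −0.5·ln(0.514285) − 0.25·ln(0.714286) = −0.5·(-0.664978) − 0.25·(-0.336472) = 0.4166.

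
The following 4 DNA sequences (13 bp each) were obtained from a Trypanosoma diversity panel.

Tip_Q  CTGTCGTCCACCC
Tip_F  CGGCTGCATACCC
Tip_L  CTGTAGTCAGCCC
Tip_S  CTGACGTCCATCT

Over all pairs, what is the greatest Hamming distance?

8

Pairwise Hamming distances:
  Tip_Q vs Tip_F: 6
  Tip_Q vs Tip_L: 3
  Tip_Q vs Tip_S: 3
  Tip_F vs Tip_L: 7
  Tip_F vs Tip_S: 8
  Tip_L vs Tip_S: 6
The largest is 8, between Tip_F and Tip_S.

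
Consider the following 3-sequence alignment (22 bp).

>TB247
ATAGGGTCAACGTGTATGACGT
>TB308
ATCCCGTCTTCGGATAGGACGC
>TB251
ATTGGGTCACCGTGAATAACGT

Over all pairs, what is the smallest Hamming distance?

4

Pairwise Hamming distances:
  TB247 vs TB308: 9
  TB247 vs TB251: 4
  TB308 vs TB251: 11
The smallest is 4, between TB247 and TB251.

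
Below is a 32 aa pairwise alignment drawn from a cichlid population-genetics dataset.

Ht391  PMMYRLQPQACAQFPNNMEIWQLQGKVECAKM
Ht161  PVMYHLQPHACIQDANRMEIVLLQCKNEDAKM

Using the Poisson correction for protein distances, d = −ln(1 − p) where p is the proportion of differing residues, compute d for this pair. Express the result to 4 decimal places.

Differing sites — 2:M/V; 5:R/H; 9:Q/H; 12:A/I; 14:F/D; 15:P/A; 17:N/R; 21:W/V; 22:Q/L; 25:G/C; 27:V/N; 29:C/D.
p = 12/32 = 0.375000.
d = −ln(1 − 0.375000) = −ln(0.625000) = 0.4700.

0.4700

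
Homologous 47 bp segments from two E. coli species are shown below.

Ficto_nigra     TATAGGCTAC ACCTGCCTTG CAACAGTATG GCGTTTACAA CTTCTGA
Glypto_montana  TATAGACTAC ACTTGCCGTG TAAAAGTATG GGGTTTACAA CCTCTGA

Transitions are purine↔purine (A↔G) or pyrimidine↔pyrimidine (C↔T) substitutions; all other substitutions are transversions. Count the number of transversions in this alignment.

3

Differing sites — 6:G/A (Ti); 13:C/T (Ti); 18:T/G (Tv); 21:C/T (Ti); 24:C/A (Tv); 32:C/G (Tv); 42:T/C (Ti).
Of the 7 differences, 4 transitions and 3 transversions, so the answer is 3.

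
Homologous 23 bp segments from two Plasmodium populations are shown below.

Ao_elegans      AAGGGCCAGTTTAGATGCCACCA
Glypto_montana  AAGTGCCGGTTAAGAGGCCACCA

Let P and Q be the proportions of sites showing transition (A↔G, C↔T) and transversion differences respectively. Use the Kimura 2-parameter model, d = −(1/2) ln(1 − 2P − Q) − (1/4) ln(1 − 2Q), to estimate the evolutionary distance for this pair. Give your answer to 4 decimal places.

0.1981

The sequences differ at positions 4 (G/T, transversion), 8 (A/G, transition), 12 (T/A, transversion), 16 (T/G, transversion).
Of the 4 differences, 1 transition and 3 transversions over 23 sites: P = 1/23 = 0.043478, Q = 3/23 = 0.130435.
d = −0.5·ln(0.782609) − 0.25·ln(0.739130) = −0.5·(-0.245122) − 0.25·(-0.302281) = 0.1981.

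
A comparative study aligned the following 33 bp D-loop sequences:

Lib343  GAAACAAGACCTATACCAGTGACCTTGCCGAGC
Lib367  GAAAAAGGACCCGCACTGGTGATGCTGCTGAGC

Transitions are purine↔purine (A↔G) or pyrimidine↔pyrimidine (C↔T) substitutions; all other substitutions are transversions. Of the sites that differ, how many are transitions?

9

Differing sites — 5:C/A (Tv); 7:A/G (Ti); 12:T/C (Ti); 13:A/G (Ti); 14:T/C (Ti); 17:C/T (Ti); 18:A/G (Ti); 23:C/T (Ti); 24:C/G (Tv); 25:T/C (Ti); 29:C/T (Ti).
Of the 11 differences, 9 transitions and 2 transversions, so the answer is 9.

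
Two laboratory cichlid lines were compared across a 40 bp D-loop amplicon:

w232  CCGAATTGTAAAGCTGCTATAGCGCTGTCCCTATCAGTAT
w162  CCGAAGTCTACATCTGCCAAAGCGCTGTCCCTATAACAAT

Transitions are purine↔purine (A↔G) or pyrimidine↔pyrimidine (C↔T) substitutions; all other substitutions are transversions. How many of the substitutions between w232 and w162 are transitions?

Mismatches occur at site 6 (T→G, transversion), site 8 (G→C, transversion), site 11 (A→C, transversion), site 13 (G→T, transversion), site 18 (T→C, transition), site 20 (T→A, transversion), site 35 (C→A, transversion), site 37 (G→C, transversion), site 38 (T→A, transversion).
Of the 9 differences, 1 transition and 8 transversions, so the answer is 1.

1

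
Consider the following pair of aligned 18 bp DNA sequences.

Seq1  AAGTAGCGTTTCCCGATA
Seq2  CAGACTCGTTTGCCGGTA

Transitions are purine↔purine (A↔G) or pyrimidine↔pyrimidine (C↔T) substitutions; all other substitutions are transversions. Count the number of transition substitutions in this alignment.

Mismatches occur at site 1 (A→C, transversion), site 4 (T→A, transversion), site 5 (A→C, transversion), site 6 (G→T, transversion), site 12 (C→G, transversion), site 16 (A→G, transition).
Of the 6 differences, 1 transition and 5 transversions, so the answer is 1.

1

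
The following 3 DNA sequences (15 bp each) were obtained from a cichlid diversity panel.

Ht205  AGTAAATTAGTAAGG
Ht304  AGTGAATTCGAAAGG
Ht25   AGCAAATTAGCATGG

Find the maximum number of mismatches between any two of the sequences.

5

Pairwise Hamming distances:
  Ht205 vs Ht304: 3
  Ht205 vs Ht25: 3
  Ht304 vs Ht25: 5
The largest is 5, between Ht304 and Ht25.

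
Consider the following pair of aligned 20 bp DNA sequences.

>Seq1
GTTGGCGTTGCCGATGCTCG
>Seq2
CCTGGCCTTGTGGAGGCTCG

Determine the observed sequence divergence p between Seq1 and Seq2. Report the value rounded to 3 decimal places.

The sequences differ at positions 1 (G/C), 2 (T/C), 7 (G/C), 11 (C/T), 12 (C/G), 15 (T/G).
There are 6 differences over 20 sites, so p = 6/20 = 0.300.

0.300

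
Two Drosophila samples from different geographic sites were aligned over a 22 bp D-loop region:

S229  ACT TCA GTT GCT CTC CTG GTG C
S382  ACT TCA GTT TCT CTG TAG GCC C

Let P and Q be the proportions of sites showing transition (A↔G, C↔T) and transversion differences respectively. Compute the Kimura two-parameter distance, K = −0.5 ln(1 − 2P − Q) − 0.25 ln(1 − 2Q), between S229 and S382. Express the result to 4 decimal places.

0.3390

Differing sites — 10:G/T (Tv); 15:C/G (Tv); 16:C/T (Ti); 17:T/A (Tv); 20:T/C (Ti); 21:G/C (Tv).
Of the 6 differences, 2 transitions and 4 transversions over 22 sites: P = 2/22 = 0.090909, Q = 4/22 = 0.181818.
d = −0.5·ln(0.636364) − 0.25·ln(0.636364) = −0.5·(-0.451985) − 0.25·(-0.451985) = 0.3390.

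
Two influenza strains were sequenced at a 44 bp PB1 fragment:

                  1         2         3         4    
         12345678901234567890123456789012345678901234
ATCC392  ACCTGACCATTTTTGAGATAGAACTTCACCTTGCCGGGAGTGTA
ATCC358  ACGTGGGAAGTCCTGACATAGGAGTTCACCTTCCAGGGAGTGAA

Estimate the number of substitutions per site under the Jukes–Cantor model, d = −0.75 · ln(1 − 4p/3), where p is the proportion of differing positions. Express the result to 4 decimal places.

Differing sites — 3:C/G; 6:A/G; 7:C/G; 8:C/A; 10:T/G; 12:T/C; 13:T/C; 17:G/C; 22:A/G; 24:C/G; 33:G/C; 35:C/A; 43:T/A.
p = 13/44 = 0.295455.
d = −0.75 · ln(1 − (4/3)·0.295455) = −0.75 · ln(0.606060) = −0.75 · (-0.500776) = 0.3756.

0.3756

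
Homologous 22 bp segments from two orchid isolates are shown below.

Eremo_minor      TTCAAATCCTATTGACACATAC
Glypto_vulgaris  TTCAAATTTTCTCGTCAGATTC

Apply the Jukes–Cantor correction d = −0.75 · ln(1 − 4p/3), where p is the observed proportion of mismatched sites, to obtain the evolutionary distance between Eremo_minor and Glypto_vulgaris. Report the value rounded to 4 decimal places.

0.4141

The sequences differ at positions 8 (C/T), 9 (C/T), 11 (A/C), 13 (T/C), 15 (A/T), 18 (C/G), 21 (A/T).
p = 7/22 = 0.318182.
d = −0.75 · ln(1 − (4/3)·0.318182) = −0.75 · ln(0.575757) = −0.75 · (-0.552070) = 0.4141.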